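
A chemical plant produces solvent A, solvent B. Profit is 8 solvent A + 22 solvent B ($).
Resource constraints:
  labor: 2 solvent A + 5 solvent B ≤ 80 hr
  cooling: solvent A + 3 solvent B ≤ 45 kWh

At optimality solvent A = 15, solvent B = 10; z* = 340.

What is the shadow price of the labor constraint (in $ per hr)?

2

Check each constraint at x*: labor 80/80 (tight); cooling 45/45 (tight).
From A_Bᵀ y = c: 2·y_labor + 1·y_cooling = 8; 5·y_labor + 3·y_cooling = 22.
This yields shadow prices y_labor = 2, y_cooling = 4.
Shadow price of labor = 2.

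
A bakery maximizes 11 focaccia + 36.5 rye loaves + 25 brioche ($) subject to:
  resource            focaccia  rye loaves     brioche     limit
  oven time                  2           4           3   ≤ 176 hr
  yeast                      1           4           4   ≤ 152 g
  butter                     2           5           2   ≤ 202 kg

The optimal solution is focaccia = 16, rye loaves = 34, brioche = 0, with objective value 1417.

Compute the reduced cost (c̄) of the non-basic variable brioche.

-4

At the optimum: oven time uses 168 of 176 (slack = 8); yeast uses 152 of 152 (binding); butter uses 202 of 202 (binding).
Since oven time is not tight, its dual is 0.
Dual feasibility on the basic columns requires 1·y_yeast + 2·y_butter = 11, 4·y_yeast + 5·y_butter = 36.5.
This yields shadow prices y_yeast = 6, y_butter = 2.5.
Reduced cost of brioche: c₃ − yᵀa₃ = 25 − (6·4 + 2.5·2) = 25 − 29 = -4.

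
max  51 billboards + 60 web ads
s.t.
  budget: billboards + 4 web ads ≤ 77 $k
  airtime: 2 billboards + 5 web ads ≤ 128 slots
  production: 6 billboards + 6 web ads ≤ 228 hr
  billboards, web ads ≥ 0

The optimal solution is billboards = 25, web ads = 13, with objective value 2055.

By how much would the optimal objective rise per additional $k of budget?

At the optimum: budget uses 77 of 77 (binding); airtime uses 115 of 128 (slack = 13); production uses 228 of 228 (binding).
Slack constraints have shadow price 0 (complementary slackness).
Dual feasibility on the basic columns requires 1·y_budget + 6·y_production = 51, 4·y_budget + 6·y_production = 60.
This yields shadow prices y_budget = 3, y_production = 8.
Shadow price of budget = 3.

3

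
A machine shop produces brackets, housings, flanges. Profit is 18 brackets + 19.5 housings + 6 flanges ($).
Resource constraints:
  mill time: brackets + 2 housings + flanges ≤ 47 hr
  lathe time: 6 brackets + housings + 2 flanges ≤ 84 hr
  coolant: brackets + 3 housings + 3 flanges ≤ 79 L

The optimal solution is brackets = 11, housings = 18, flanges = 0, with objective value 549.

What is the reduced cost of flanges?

-6

At the optimum: mill time uses 47 of 47 (binding); lathe time uses 84 of 84 (binding); coolant uses 65 of 79 (slack = 14).
Since coolant is not tight, its dual is 0.
Dual feasibility on the basic columns requires 1·y_mill time + 6·y_lathe time = 18, 2·y_mill time + 1·y_lathe time = 19.5.
→ y_mill time = 9 and y_lathe time = 1.5.
Reduced cost of flanges: c₃ − yᵀa₃ = 6 − (9·1 + 1.5·2) = 6 − 12 = -6.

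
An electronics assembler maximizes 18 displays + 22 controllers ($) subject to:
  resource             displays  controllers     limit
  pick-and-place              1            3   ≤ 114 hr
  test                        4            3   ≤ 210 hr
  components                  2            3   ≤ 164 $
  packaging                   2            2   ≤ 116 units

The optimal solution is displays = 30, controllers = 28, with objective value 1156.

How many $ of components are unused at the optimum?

components used = 2·30 + 3·28 = 144; slack = 164 − 144 = 20.

20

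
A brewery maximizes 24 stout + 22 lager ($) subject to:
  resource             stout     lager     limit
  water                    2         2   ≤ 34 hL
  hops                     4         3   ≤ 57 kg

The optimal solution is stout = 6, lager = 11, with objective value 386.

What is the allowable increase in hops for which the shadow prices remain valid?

11

Binding constraints: water, hops. The basis is B = [[2,2],[4,3]] with det -2.
Per unit increase in hops, x* moves by d = (1, -1).
The basis stays optimal until lager reaches 0; allowable increase = 11 kg.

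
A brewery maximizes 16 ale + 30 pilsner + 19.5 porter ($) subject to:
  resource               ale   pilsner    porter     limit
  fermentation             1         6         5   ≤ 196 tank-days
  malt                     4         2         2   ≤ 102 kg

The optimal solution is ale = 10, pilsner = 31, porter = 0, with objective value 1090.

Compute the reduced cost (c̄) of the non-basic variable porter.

-6.5

At the optimum: fermentation uses 196 of 196 (binding); malt uses 102 of 102 (binding).
The binding rows give the dual system: 1·y_fermentation + 4·y_malt = 16 and 6·y_fermentation + 2·y_malt = 30.
This yields shadow prices y_fermentation = 4, y_malt = 3.
Reduced cost of porter: c₃ − yᵀa₃ = 19.5 − (4·5 + 3·2) = 19.5 − 26 = -6.5.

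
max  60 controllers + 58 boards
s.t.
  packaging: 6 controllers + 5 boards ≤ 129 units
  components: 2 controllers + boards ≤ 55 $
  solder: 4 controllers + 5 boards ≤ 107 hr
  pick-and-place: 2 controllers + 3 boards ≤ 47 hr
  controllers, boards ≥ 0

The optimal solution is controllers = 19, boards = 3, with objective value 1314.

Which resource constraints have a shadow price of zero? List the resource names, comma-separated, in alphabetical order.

packaging: 129/129 (binding)
components: 41/55 (slack 14)
solder: 91/107 (slack 16)
pick-and-place: 47/47 (binding)
By complementary slackness, a constraint with positive slack has shadow price 0 → components, solder.

components, solder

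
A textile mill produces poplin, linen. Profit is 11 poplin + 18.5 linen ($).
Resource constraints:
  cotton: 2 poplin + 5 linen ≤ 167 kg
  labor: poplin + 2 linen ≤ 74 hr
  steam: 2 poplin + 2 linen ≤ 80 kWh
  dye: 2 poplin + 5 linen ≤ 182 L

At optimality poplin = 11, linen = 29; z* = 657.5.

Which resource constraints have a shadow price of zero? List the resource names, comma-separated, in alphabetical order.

dye, labor

cotton: 167/167 (binding)
labor: 69/74 (slack 5)
steam: 80/80 (binding)
dye: 167/182 (slack 15)
By complementary slackness, a constraint with positive slack has shadow price 0 → dye, labor.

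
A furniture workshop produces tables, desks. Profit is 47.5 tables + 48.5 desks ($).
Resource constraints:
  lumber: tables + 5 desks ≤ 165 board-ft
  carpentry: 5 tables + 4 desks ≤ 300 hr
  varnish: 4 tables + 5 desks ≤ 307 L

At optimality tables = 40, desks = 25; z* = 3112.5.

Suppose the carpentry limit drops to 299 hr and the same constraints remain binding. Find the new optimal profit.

Check each constraint at x*: lumber 165/165 (tight); carpentry 300/300 (tight); varnish 285/307 (slack 22).
Slack constraints have shadow price 0 (complementary slackness).
Dual feasibility on the basic columns requires 1·y_lumber + 5·y_carpentry = 47.5, 5·y_lumber + 4·y_carpentry = 48.5.
→ y_lumber = 2.5 and y_carpentry = 9.
Δz = y_carpentry·Δb = 9 × (-1) = -9, so new z* = 3112.5 − 9 = 3103.5.

3103.5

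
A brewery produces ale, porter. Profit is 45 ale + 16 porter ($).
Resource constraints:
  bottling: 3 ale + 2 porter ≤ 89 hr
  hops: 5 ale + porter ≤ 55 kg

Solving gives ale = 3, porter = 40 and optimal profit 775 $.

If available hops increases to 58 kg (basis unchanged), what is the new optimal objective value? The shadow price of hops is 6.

Δb = 3, so new z* = 775 + (6)·(3) = 775 + 18 = 793.

793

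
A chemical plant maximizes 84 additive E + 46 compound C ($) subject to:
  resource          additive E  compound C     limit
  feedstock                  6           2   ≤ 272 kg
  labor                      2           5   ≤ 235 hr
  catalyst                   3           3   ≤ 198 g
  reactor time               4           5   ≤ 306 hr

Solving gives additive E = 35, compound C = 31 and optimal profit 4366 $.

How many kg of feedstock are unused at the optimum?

0

feedstock used = 6·35 + 2·31 = 272; slack = 272 − 272 = 0.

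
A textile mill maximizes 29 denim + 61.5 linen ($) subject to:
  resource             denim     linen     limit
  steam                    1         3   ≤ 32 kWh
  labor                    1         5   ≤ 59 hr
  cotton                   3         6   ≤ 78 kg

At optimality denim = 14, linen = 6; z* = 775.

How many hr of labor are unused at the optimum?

labor used = 1·14 + 5·6 = 44; slack = 59 − 44 = 15.

15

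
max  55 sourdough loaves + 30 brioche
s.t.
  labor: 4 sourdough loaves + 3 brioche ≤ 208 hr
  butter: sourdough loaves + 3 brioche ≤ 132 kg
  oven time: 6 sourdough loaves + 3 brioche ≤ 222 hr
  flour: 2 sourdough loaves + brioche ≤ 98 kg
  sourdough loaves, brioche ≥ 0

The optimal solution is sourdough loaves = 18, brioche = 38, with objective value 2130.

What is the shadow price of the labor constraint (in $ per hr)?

0

Check each constraint at x*: labor 186/208 (slack 22); butter 132/132 (tight); oven time 222/222 (tight); flour 74/98 (slack 24).
Since labor, flour are not tight, their duals are 0.
The binding rows give the dual system: 1·y_butter + 6·y_oven time = 55 and 3·y_butter + 3·y_oven time = 30.
This yields shadow prices y_butter = 1, y_oven time = 9.
Shadow price of labor = 0.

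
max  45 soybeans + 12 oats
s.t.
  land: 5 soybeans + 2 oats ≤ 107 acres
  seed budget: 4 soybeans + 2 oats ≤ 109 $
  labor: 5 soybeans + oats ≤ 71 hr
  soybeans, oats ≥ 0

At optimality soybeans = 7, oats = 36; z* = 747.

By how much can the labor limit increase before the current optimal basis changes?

Binding constraints: land, labor. The basis is B = [[5,2],[5,1]] with det -5.
Per unit increase in labor, x* moves by d = (0.4, -1).
The basis stays optimal until oats reaches 0; allowable increase = 36 hr.

36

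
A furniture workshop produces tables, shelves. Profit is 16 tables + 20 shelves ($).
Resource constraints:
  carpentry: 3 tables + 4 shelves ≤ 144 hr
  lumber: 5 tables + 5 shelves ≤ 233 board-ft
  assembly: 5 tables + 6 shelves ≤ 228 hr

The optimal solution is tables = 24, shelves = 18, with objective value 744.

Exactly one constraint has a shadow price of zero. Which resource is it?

lumber

carpentry: 144/144 (binding)
lumber: 210/233 (slack 23)
assembly: 228/228 (binding)
By complementary slackness, a constraint with positive slack has shadow price 0 → lumber.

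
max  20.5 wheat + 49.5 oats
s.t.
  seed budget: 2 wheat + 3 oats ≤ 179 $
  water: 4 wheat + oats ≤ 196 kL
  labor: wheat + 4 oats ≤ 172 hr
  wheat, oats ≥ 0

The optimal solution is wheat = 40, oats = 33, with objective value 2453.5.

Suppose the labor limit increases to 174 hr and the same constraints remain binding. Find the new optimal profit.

At the optimum: seed budget uses 179 of 179 (binding); water uses 193 of 196 (slack = 3); labor uses 172 of 172 (binding).
By complementary slackness, y = 0 for the non-binding constraint.
Dual feasibility on the basic columns requires 2·y_seed budget + 1·y_labor = 20.5, 3·y_seed budget + 4·y_labor = 49.5.
This yields shadow prices y_seed budget = 6.5, y_labor = 7.5.
Δz = y_labor·Δb = 7.5 × (2) = 15, so new z* = 2453.5 + 15 = 2468.5.

2468.5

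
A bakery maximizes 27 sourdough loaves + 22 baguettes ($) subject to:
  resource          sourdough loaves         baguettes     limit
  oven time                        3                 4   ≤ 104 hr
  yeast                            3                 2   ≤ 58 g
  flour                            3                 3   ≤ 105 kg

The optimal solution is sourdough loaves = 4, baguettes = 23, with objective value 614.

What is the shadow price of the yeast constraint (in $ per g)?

Binding: oven time and yeast. Non-binding: flour (24 unused).
By complementary slackness, y = 0 for the non-binding constraint.
From A_Bᵀ y = c: 3·y_oven time + 3·y_yeast = 27; 4·y_oven time + 2·y_yeast = 22.
→ y_oven time = 2 and y_yeast = 7.
Shadow price of yeast = 7.

7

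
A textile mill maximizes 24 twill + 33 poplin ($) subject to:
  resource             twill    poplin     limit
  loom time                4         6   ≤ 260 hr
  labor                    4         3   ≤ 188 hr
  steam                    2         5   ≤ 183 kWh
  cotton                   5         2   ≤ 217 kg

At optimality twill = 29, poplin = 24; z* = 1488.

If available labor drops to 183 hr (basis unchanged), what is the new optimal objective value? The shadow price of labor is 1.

1483

Δb = -5, so new z* = 1488 + (1)·(-5) = 1488 − 5 = 1483.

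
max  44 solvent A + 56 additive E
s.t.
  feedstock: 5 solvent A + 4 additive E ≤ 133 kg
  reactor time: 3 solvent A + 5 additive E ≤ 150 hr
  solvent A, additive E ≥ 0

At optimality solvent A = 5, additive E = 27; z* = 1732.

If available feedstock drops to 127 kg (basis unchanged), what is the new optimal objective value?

At the optimum: feedstock uses 133 of 133 (binding); reactor time uses 150 of 150 (binding).
Dual feasibility on the basic columns requires 5·y_feedstock + 3·y_reactor time = 44, 4·y_feedstock + 5·y_reactor time = 56.
This yields shadow prices y_feedstock = 4, y_reactor time = 8.
Δz = y_feedstock·Δb = 4 × (-6) = -24, so new z* = 1732 − 24 = 1708.

1708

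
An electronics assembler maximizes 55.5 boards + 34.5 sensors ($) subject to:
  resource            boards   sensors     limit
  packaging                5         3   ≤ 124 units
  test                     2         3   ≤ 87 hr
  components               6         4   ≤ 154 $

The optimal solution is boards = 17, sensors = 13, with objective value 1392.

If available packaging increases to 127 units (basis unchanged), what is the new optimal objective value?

1414.5

At the optimum: packaging uses 124 of 124 (binding); test uses 73 of 87 (slack = 14); components uses 154 of 154 (binding).
By complementary slackness, y = 0 for the non-binding constraint.
The binding rows give the dual system: 5·y_packaging + 6·y_components = 55.5 and 3·y_packaging + 4·y_components = 34.5.
→ y_packaging = 7.5 and y_components = 3.
Δz = y_packaging·Δb = 7.5 × (3) = 22.5, so new z* = 1392 + 22.5 = 1414.5.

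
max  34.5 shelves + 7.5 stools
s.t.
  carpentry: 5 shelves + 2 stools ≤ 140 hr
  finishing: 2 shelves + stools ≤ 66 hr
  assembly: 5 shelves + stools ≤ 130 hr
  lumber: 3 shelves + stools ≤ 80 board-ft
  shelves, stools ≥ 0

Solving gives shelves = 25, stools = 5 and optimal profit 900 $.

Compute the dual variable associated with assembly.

At the optimum: carpentry uses 135 of 140 (slack = 5); finishing uses 55 of 66 (slack = 11); assembly uses 130 of 130 (binding); lumber uses 80 of 80 (binding).
Slack constraints have shadow price 0 (complementary slackness).
The binding rows give the dual system: 5·y_assembly + 3·y_lumber = 34.5 and 1·y_assembly + 1·y_lumber = 7.5.
→ y_assembly = 6 and y_lumber = 1.5.
Shadow price of assembly = 6.

6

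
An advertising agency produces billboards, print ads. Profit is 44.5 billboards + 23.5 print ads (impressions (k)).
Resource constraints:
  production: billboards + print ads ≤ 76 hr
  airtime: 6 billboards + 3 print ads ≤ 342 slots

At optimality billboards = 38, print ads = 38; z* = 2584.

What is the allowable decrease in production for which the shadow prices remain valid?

19

Binding constraints: production, airtime. The basis is B = [[1,1],[6,3]] with det -3.
Per unit decrease in production, x* moves by d = (1, -2).
The basis stays optimal until print ads reaches 0; allowable decrease = 19 hr.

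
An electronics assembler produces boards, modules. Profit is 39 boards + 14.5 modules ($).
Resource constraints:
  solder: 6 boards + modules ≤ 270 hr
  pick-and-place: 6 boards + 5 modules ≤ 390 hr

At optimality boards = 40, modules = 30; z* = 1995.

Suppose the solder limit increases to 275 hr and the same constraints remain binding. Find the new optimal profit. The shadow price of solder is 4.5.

Δb = 5, so new z* = 1995 + (4.5)·(5) = 1995 + 22.5 = 2017.5.

2017.5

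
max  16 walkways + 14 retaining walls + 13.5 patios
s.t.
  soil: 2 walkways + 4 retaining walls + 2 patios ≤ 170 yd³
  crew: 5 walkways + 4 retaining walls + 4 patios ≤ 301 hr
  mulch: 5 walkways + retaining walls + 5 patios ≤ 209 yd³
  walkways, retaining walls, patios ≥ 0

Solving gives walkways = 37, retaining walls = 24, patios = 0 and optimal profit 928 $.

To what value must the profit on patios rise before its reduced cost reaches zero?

Check each constraint at x*: soil 170/170 (tight); crew 281/301 (slack 20); mulch 209/209 (tight).
By complementary slackness, y = 0 for the non-binding constraint.
From A_Bᵀ y = c: 2·y_soil + 5·y_mulch = 16; 4·y_soil + 1·y_mulch = 14.
→ y_soil = 3 and y_mulch = 2.
patios enters the basis when its profit ≥ yᵀa₃ = 3·2 + 2·5 = 16.

16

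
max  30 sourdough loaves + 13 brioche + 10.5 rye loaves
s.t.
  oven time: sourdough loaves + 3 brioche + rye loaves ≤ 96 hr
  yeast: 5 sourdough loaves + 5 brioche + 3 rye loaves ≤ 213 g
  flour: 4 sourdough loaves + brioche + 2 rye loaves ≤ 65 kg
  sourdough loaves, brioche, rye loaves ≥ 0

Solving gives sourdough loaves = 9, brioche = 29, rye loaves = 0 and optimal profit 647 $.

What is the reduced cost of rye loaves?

-5.5

At the optimum: oven time uses 96 of 96 (binding); yeast uses 190 of 213 (slack = 23); flour uses 65 of 65 (binding).
Since yeast is not tight, its dual is 0.
Dual feasibility on the basic columns requires 1·y_oven time + 4·y_flour = 30, 3·y_oven time + 1·y_flour = 13.
→ y_oven time = 2 and y_flour = 7.
Reduced cost of rye loaves: c₃ − yᵀa₃ = 10.5 − (2·1 + 7·2) = 10.5 − 16 = -5.5.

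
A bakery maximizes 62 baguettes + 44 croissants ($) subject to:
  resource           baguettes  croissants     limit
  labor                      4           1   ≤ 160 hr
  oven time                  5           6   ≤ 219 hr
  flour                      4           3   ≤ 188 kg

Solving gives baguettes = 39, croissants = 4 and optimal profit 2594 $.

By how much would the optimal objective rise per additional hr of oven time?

Check each constraint at x*: labor 160/160 (tight); oven time 219/219 (tight); flour 168/188 (slack 20).
Slack constraints have shadow price 0 (complementary slackness).
From A_Bᵀ y = c: 4·y_labor + 5·y_oven time = 62; 1·y_labor + 6·y_oven time = 44.
→ y_labor = 8 and y_oven time = 6.
Shadow price of oven time = 6.

6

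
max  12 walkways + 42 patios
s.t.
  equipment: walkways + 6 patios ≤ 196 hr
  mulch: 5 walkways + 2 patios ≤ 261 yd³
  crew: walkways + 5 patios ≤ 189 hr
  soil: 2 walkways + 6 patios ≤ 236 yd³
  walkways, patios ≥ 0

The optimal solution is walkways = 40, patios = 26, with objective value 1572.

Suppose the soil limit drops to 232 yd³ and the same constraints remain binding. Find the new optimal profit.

1552

Binding: equipment and soil. Non-binding: mulch (9 unused), crew (19 unused).
Since mulch, crew are not tight, their duals are 0.
Dual feasibility on the basic columns requires 1·y_equipment + 2·y_soil = 12, 6·y_equipment + 6·y_soil = 42.
This yields shadow prices y_equipment = 2, y_soil = 5.
Δz = y_soil·Δb = 5 × (-4) = -20, so new z* = 1572 − 20 = 1552.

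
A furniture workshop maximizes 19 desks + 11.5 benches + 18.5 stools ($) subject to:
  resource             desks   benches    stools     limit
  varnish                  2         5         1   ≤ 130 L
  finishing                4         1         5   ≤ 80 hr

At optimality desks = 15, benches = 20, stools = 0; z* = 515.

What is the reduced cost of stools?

Both varnish and finishing are binding at x*.
The binding rows give the dual system: 2·y_varnish + 4·y_finishing = 19 and 5·y_varnish + 1·y_finishing = 11.5.
Solving: y_varnish = 1.5, y_finishing = 4.
Reduced cost of stools: c₃ − yᵀa₃ = 18.5 − (1.5·1 + 4·5) = 18.5 − 21.5 = -3.

-3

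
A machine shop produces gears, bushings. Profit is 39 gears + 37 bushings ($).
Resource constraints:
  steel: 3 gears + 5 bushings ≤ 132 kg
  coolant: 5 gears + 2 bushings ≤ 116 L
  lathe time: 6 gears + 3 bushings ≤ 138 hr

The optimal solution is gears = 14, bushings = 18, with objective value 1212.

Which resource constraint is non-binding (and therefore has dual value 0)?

steel: 132/132 (binding)
coolant: 106/116 (slack 10)
lathe time: 138/138 (binding)
By complementary slackness, a constraint with positive slack has shadow price 0 → coolant.

coolant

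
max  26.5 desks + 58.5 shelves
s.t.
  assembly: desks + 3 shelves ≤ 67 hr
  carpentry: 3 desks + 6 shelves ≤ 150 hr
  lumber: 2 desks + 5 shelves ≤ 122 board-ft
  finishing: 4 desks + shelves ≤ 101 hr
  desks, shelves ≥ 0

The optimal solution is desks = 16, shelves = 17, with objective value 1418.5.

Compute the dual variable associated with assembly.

Binding: assembly and carpentry. Non-binding: lumber (5 unused), finishing (20 unused).
By complementary slackness, y = 0 for the non-binding constraints.
The binding rows give the dual system: 1·y_assembly + 3·y_carpentry = 26.5 and 3·y_assembly + 6·y_carpentry = 58.5.
→ y_assembly = 5.5 and y_carpentry = 7.
Shadow price of assembly = 5.5.

5.5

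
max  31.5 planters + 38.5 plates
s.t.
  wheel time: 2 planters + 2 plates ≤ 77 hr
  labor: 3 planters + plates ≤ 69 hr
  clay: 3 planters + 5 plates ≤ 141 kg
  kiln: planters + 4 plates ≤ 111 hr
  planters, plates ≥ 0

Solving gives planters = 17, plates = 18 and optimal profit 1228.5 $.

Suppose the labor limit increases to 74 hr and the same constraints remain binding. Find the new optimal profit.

Binding: labor and clay. Non-binding: wheel time (7 unused), kiln (22 unused).
By complementary slackness, y = 0 for the non-binding constraints.
From A_Bᵀ y = c: 3·y_labor + 3·y_clay = 31.5; 1·y_labor + 5·y_clay = 38.5.
Solving: y_labor = 3.5, y_clay = 7.
Δz = y_labor·Δb = 3.5 × (5) = 17.5, so new z* = 1228.5 + 17.5 = 1246.

1246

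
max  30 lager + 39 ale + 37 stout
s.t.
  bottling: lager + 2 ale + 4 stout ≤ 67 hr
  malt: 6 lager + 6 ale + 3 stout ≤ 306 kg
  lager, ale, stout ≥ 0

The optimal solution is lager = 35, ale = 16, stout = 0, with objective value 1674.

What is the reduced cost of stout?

-9.5

Both bottling and malt are binding at x*.
The binding rows give the dual system: 1·y_bottling + 6·y_malt = 30 and 2·y_bottling + 6·y_malt = 39.
This yields shadow prices y_bottling = 9, y_malt = 3.5.
Reduced cost of stout: c₃ − yᵀa₃ = 37 − (9·4 + 3.5·3) = 37 − 46.5 = -9.5.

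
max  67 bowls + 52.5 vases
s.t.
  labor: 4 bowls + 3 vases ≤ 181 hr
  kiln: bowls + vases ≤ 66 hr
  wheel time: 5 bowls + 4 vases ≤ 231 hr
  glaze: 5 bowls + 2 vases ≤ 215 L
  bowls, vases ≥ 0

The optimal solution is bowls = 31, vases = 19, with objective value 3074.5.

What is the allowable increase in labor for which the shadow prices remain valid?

Binding constraints: labor, wheel time. The basis is B = [[4,3],[5,4]] with det 1.
Per unit increase in labor, x* moves by d = (4, -5).
The basis stays optimal until glaze becomes binding; allowable increase = 2.2 hr.

2.2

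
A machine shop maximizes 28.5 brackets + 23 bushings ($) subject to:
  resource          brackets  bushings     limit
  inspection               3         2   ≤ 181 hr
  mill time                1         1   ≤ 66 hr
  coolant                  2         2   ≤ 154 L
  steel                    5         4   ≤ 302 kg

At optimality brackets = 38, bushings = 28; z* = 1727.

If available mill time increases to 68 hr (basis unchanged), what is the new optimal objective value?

At the optimum: inspection uses 170 of 181 (slack = 11); mill time uses 66 of 66 (binding); coolant uses 132 of 154 (slack = 22); steel uses 302 of 302 (binding).
By complementary slackness, y = 0 for the non-binding constraints.
From A_Bᵀ y = c: 1·y_mill time + 5·y_steel = 28.5; 1·y_mill time + 4·y_steel = 23.
→ y_mill time = 1 and y_steel = 5.5.
Δz = y_mill time·Δb = 1 × (2) = 2, so new z* = 1727 + 2 = 1729.

1729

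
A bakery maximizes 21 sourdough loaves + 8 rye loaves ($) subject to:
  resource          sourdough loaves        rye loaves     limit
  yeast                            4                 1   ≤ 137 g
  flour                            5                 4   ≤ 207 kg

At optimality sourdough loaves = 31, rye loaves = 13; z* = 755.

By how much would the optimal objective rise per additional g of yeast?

4

Both yeast and flour are binding at x*.
Dual feasibility on the basic columns requires 4·y_yeast + 5·y_flour = 21, 1·y_yeast + 4·y_flour = 8.
This yields shadow prices y_yeast = 4, y_flour = 1.
Shadow price of yeast = 4.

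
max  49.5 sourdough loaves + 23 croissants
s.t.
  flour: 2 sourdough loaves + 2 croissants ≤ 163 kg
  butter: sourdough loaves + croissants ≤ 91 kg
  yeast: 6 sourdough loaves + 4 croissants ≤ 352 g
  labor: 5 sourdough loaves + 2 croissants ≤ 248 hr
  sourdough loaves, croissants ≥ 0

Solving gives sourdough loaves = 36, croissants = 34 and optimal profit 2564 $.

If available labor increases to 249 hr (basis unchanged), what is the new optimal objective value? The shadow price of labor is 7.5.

Δb = 1, so new z* = 2564 + (7.5)·(1) = 2564 + 7.5 = 2571.5.

2571.5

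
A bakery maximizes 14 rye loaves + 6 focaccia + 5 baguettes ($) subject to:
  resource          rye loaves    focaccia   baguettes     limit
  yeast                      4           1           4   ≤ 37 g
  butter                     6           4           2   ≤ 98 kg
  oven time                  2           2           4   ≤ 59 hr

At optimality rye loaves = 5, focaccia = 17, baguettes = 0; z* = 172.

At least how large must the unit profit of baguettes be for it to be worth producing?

10

At the optimum: yeast uses 37 of 37 (binding); butter uses 98 of 98 (binding); oven time uses 44 of 59 (slack = 15).
Since oven time is not tight, its dual is 0.
Dual feasibility on the basic columns requires 4·y_yeast + 6·y_butter = 14, 1·y_yeast + 4·y_butter = 6.
This yields shadow prices y_yeast = 2, y_butter = 1.
baguettes enters the basis when its profit ≥ yᵀa₃ = 2·4 + 1·2 = 10.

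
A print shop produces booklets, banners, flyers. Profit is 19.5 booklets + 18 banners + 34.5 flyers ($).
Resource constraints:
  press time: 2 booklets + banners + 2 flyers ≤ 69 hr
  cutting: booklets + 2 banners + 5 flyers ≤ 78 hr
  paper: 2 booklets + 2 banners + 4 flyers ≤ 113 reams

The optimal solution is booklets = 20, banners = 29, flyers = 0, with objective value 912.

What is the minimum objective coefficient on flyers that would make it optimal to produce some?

Binding: press time and cutting. Non-binding: paper (15 unused).
Slack constraints have shadow price 0 (complementary slackness).
From A_Bᵀ y = c: 2·y_press time + 1·y_cutting = 19.5; 1·y_press time + 2·y_cutting = 18.
→ y_press time = 7 and y_cutting = 5.5.
flyers enters the basis when its profit ≥ yᵀa₃ = 7·2 + 5.5·5 = 41.5.

41.5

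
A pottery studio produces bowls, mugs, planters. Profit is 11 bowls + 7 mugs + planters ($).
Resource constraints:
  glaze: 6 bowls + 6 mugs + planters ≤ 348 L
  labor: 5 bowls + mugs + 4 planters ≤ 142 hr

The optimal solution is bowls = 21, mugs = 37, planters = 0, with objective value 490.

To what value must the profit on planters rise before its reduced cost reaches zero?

Both glaze and labor are binding at x*.
From A_Bᵀ y = c: 6·y_glaze + 5·y_labor = 11; 6·y_glaze + 1·y_labor = 7.
Solving: y_glaze = 1, y_labor = 1.
planters enters the basis when its profit ≥ yᵀa₃ = 1·1 + 1·4 = 5.

5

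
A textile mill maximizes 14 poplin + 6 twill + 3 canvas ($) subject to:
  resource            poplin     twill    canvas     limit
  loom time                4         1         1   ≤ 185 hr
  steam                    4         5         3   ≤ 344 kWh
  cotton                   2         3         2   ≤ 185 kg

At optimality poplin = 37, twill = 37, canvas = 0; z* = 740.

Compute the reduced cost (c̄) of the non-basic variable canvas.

-2

Binding: loom time and cotton. Non-binding: steam (11 unused).
By complementary slackness, y = 0 for the non-binding constraint.
The binding rows give the dual system: 4·y_loom time + 2·y_cotton = 14 and 1·y_loom time + 3·y_cotton = 6.
→ y_loom time = 3 and y_cotton = 1.
Reduced cost of canvas: c₃ − yᵀa₃ = 3 − (3·1 + 1·2) = 3 − 5 = -2.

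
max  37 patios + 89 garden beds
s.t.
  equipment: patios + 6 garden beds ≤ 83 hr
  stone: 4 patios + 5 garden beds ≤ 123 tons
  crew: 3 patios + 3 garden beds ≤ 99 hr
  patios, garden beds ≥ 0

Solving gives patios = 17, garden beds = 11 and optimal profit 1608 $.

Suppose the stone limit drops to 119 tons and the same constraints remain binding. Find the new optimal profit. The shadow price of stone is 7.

Δb = -4, so new z* = 1608 + (7)·(-4) = 1608 − 28 = 1580.

1580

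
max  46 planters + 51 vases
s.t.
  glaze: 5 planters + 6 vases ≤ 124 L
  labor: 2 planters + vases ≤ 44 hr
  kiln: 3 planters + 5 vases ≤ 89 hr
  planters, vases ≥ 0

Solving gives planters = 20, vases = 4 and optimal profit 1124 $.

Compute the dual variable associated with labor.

3

Check each constraint at x*: glaze 124/124 (tight); labor 44/44 (tight); kiln 80/89 (slack 9).
Since kiln is not tight, its dual is 0.
From A_Bᵀ y = c: 5·y_glaze + 2·y_labor = 46; 6·y_glaze + 1·y_labor = 51.
This yields shadow prices y_glaze = 8, y_labor = 3.
Shadow price of labor = 3.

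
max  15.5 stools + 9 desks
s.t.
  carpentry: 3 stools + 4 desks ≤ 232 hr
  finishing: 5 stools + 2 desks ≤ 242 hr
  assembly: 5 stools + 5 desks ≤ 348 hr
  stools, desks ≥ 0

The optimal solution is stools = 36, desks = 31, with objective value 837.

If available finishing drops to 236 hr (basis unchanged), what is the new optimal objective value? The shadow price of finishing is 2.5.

822

Δb = -6, so new z* = 837 + (2.5)·(-6) = 837 − 15 = 822.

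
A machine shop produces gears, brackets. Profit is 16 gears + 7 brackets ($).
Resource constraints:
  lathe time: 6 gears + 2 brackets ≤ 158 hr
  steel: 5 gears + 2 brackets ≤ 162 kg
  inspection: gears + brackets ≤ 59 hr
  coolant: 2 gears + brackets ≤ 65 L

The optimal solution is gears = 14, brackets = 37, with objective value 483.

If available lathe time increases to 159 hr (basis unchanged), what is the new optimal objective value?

484

Check each constraint at x*: lathe time 158/158 (tight); steel 144/162 (slack 18); inspection 51/59 (slack 8); coolant 65/65 (tight).
Since steel, inspection are not tight, their duals are 0.
From A_Bᵀ y = c: 6·y_lathe time + 2·y_coolant = 16; 2·y_lathe time + 1·y_coolant = 7.
This yields shadow prices y_lathe time = 1, y_coolant = 5.
Δz = y_lathe time·Δb = 1 × (1) = 1, so new z* = 483 + 1 = 484.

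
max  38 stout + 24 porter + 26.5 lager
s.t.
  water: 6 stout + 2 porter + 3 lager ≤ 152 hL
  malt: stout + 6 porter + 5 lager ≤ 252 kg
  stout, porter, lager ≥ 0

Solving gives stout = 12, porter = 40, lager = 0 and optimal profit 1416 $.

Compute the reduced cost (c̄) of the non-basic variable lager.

-1.5

Check each constraint at x*: water 152/152 (tight); malt 252/252 (tight).
The binding rows give the dual system: 6·y_water + 1·y_malt = 38 and 2·y_water + 6·y_malt = 24.
This yields shadow prices y_water = 6, y_malt = 2.
Reduced cost of lager: c₃ − yᵀa₃ = 26.5 − (6·3 + 2·5) = 26.5 − 28 = -1.5.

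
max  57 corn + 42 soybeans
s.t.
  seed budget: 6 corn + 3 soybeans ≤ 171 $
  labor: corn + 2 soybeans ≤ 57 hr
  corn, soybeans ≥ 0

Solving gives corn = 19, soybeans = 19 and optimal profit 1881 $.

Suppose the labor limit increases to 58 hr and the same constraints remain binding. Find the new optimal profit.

1890

Check each constraint at x*: seed budget 171/171 (tight); labor 57/57 (tight).
From A_Bᵀ y = c: 6·y_seed budget + 1·y_labor = 57; 3·y_seed budget + 2·y_labor = 42.
→ y_seed budget = 8 and y_labor = 9.
Δz = y_labor·Δb = 9 × (1) = 9, so new z* = 1881 + 9 = 1890.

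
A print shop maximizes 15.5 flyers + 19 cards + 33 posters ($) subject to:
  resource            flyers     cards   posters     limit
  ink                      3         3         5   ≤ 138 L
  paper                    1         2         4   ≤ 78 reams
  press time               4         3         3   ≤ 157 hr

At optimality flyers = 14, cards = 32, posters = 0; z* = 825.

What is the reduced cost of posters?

-1

Check each constraint at x*: ink 138/138 (tight); paper 78/78 (tight); press time 152/157 (slack 5).
By complementary slackness, y = 0 for the non-binding constraint.
Dual feasibility on the basic columns requires 3·y_ink + 1·y_paper = 15.5, 3·y_ink + 2·y_paper = 19.
Solving: y_ink = 4, y_paper = 3.5.
Reduced cost of posters: c₃ − yᵀa₃ = 33 − (4·5 + 3.5·4) = 33 − 34 = -1.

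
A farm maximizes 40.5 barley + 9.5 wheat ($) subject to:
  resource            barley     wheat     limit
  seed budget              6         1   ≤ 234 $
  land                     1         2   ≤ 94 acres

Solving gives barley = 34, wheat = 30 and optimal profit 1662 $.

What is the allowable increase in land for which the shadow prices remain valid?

374

Binding constraints: seed budget, land. The basis is B = [[6,1],[1,2]] with det 11.
Per unit increase in land, x* moves by d = (-0.0909, 0.5455).
The basis stays optimal until barley reaches 0; allowable increase = 374 acres.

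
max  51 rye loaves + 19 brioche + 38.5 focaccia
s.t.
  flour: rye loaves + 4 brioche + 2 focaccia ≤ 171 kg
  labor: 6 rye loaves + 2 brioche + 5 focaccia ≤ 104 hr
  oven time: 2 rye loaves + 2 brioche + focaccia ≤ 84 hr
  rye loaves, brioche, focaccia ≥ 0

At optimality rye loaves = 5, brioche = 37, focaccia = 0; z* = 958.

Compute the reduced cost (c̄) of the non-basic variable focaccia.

-3

Binding: labor and oven time. Non-binding: flour (18 unused).
By complementary slackness, y = 0 for the non-binding constraint.
Dual feasibility on the basic columns requires 6·y_labor + 2·y_oven time = 51, 2·y_labor + 2·y_oven time = 19.
→ y_labor = 8 and y_oven time = 1.5.
Reduced cost of focaccia: c₃ − yᵀa₃ = 38.5 − (8·5 + 1.5·1) = 38.5 − 41.5 = -3.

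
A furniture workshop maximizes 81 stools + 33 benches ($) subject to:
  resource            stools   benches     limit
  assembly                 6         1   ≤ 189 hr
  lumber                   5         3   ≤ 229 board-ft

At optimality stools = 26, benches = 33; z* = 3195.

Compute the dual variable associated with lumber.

Both assembly and lumber are binding at x*.
From A_Bᵀ y = c: 6·y_assembly + 5·y_lumber = 81; 1·y_assembly + 3·y_lumber = 33.
→ y_assembly = 6 and y_lumber = 9.
Shadow price of lumber = 9.

9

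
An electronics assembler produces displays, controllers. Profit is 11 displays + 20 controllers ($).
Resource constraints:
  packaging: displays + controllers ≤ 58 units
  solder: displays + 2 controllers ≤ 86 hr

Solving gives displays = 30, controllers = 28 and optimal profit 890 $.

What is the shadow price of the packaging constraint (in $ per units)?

At the optimum: packaging uses 58 of 58 (binding); solder uses 86 of 86 (binding).
From A_Bᵀ y = c: 1·y_packaging + 1·y_solder = 11; 1·y_packaging + 2·y_solder = 20.
Solving: y_packaging = 2, y_solder = 9.
Shadow price of packaging = 2.

2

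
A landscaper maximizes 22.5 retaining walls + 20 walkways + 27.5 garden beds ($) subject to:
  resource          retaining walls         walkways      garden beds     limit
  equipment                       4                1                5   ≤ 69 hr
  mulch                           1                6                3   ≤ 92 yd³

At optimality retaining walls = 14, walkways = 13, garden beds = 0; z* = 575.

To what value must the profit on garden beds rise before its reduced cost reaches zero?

32.5

Check each constraint at x*: equipment 69/69 (tight); mulch 92/92 (tight).
The binding rows give the dual system: 4·y_equipment + 1·y_mulch = 22.5 and 1·y_equipment + 6·y_mulch = 20.
This yields shadow prices y_equipment = 5, y_mulch = 2.5.
garden beds enters the basis when its profit ≥ yᵀa₃ = 5·5 + 2.5·3 = 32.5.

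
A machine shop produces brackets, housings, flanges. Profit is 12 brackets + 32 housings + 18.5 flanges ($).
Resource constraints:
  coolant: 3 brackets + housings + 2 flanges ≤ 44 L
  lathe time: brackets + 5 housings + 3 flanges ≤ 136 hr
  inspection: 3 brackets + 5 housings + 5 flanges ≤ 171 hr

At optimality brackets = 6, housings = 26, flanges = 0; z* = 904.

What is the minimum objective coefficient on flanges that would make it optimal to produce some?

Check each constraint at x*: coolant 44/44 (tight); lathe time 136/136 (tight); inspection 148/171 (slack 23).
Since inspection is not tight, its dual is 0.
Dual feasibility on the basic columns requires 3·y_coolant + 1·y_lathe time = 12, 1·y_coolant + 5·y_lathe time = 32.
→ y_coolant = 2 and y_lathe time = 6.
flanges enters the basis when its profit ≥ yᵀa₃ = 2·2 + 6·3 = 22.

22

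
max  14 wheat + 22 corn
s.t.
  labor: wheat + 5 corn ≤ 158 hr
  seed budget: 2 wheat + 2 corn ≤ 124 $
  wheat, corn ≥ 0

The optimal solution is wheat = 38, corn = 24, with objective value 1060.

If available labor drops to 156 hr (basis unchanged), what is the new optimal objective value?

1056

Check each constraint at x*: labor 158/158 (tight); seed budget 124/124 (tight).
The binding rows give the dual system: 1·y_labor + 2·y_seed budget = 14 and 5·y_labor + 2·y_seed budget = 22.
→ y_labor = 2 and y_seed budget = 6.
Δz = y_labor·Δb = 2 × (-2) = -4, so new z* = 1060 − 4 = 1056.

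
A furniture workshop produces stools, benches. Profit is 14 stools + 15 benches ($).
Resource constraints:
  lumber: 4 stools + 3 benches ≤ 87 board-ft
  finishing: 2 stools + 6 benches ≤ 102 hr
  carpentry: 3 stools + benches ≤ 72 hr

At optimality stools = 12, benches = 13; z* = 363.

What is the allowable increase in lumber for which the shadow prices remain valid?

25.875

Binding constraints: lumber, finishing. The basis is B = [[4,3],[2,6]] with det 18.
Per unit increase in lumber, x* moves by d = (0.3333, -0.1111).
The basis stays optimal until carpentry becomes binding; allowable increase = 25.875 board-ft.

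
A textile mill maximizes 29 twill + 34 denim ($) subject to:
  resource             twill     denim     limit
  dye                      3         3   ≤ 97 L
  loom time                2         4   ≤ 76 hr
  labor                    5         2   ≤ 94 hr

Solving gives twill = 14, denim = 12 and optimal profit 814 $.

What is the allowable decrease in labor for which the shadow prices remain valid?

Binding constraints: loom time, labor. The basis is B = [[2,4],[5,2]] with det -16.
Per unit decrease in labor, x* moves by d = (-0.25, 0.125).
The basis stays optimal until twill reaches 0; allowable decrease = 56 hr.

56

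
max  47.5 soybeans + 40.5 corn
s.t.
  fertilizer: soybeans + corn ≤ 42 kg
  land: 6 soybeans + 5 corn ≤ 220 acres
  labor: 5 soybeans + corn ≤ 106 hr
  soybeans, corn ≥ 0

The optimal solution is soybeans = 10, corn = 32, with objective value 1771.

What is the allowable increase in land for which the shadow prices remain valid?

6

Binding constraints: fertilizer, land. The basis is B = [[1,1],[6,5]] with det -1.
Per unit increase in land, x* moves by d = (1, -1).
The basis stays optimal until labor becomes binding; allowable increase = 6 acres.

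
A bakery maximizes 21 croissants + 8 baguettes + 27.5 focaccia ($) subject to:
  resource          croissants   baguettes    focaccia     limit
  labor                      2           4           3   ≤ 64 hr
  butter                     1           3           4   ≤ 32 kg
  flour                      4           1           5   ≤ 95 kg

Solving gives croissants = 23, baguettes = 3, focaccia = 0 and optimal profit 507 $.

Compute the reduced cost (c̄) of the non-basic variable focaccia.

Check each constraint at x*: labor 58/64 (slack 6); butter 32/32 (tight); flour 95/95 (tight).
By complementary slackness, y = 0 for the non-binding constraint.
The binding rows give the dual system: 1·y_butter + 4·y_flour = 21 and 3·y_butter + 1·y_flour = 8.
→ y_butter = 1 and y_flour = 5.
Reduced cost of focaccia: c₃ − yᵀa₃ = 27.5 − (1·4 + 5·5) = 27.5 − 29 = -1.5.

-1.5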